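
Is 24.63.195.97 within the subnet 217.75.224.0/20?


Subnet network: 217.75.224.0
Test IP AND mask: 24.63.192.0
No, 24.63.195.97 is not in 217.75.224.0/20


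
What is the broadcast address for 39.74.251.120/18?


Network: 39.74.192.0/18
Host bits = 14
Set all host bits to 1:
Broadcast: 39.74.255.255


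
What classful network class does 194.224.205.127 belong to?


First octet: 194
Binary: 11000010
110xxxxx -> Class C (192-223)
Class C, default mask 255.255.255.0 (/24)


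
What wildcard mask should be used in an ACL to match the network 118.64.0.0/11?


Subnet mask: 255.224.0.0
Wildcard = 255.255.255.255 - subnet mask
255 - 255 = 0
255 - 224 = 31
255 - 0 = 255
255 - 0 = 255
Wildcard: 0.31.255.255


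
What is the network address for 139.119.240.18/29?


IP:   10001011.01110111.11110000.00010010
Mask: 11111111.11111111.11111111.11111000
AND operation:
Net:  10001011.01110111.11110000.00010000
Network: 139.119.240.16/29


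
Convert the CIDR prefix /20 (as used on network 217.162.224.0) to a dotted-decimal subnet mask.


/20 means 20 network bits, 12 host bits
Binary: 11111111111111111111000000000000
Mask: 255.255.240.0


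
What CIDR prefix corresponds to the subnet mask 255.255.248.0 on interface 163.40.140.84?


Binary: 11111111.11111111.11111000.00000000
Count leading 1s
Prefix: /21


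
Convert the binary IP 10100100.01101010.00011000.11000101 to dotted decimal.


10100100 = 164
01101010 = 106
00011000 = 24
11000101 = 197
IP: 164.106.24.197


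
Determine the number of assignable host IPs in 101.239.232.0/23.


Host bits = 32 - 23 = 9
Total addresses = 2^9 = 512
Usable = total - 2 (network and broadcast)
Usable hosts: 510


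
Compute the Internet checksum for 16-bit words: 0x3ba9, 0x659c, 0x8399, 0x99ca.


Sum all words (with carry folding):
+ 0x3ba9 = 0x3ba9
+ 0x659c = 0xa145
+ 0x8399 = 0x24df
+ 0x99ca = 0xbea9
One's complement: ~0xbea9
Checksum = 0x4156


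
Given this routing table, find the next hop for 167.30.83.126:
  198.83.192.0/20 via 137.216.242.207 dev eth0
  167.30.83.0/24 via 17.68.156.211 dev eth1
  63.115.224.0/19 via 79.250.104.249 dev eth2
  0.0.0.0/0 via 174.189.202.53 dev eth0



Longest prefix match for 167.30.83.126:
  /20 198.83.192.0: no
  /24 167.30.83.0: MATCH
  /19 63.115.224.0: no
  /0 0.0.0.0: MATCH
Selected: next-hop 17.68.156.211 via eth1 (matched /24)


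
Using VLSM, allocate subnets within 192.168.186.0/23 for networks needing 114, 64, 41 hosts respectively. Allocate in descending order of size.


114 hosts -> /25 (126 usable): 192.168.186.0/25
64 hosts -> /25 (126 usable): 192.168.186.128/25
41 hosts -> /26 (62 usable): 192.168.187.0/26
Allocation: 192.168.186.0/25 (114 hosts, 126 usable); 192.168.186.128/25 (64 hosts, 126 usable); 192.168.187.0/26 (41 hosts, 62 usable)


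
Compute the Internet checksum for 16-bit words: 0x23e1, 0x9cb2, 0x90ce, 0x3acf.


Sum all words (with carry folding):
+ 0x23e1 = 0x23e1
+ 0x9cb2 = 0xc093
+ 0x90ce = 0x5162
+ 0x3acf = 0x8c31
One's complement: ~0x8c31
Checksum = 0x73ce


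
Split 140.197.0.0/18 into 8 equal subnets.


New prefix = 18 + 3 = 21
Each subnet has 2048 addresses
  140.197.0.0/21
  140.197.8.0/21
  140.197.16.0/21
  140.197.24.0/21
  140.197.32.0/21
  140.197.40.0/21
  140.197.48.0/21
  140.197.56.0/21
Subnets: 140.197.0.0/21, 140.197.8.0/21, 140.197.16.0/21, 140.197.24.0/21, 140.197.32.0/21, 140.197.40.0/21, 140.197.48.0/21, 140.197.56.0/21


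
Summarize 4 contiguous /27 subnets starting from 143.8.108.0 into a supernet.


Original prefix: /27
Number of subnets: 4 = 2^2
New prefix = 27 - 2 = 25
Supernet: 143.8.108.0/25


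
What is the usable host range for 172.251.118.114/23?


Network: 172.251.118.0
Broadcast: 172.251.119.255
First usable = network + 1
Last usable = broadcast - 1
Range: 172.251.118.1 to 172.251.119.254


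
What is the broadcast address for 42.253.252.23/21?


Network: 42.253.248.0/21
Host bits = 11
Set all host bits to 1:
Broadcast: 42.253.255.255


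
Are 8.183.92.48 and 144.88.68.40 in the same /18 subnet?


Mask: 255.255.192.0
8.183.92.48 AND mask = 8.183.64.0
144.88.68.40 AND mask = 144.88.64.0
No, different subnets (8.183.64.0 vs 144.88.64.0)


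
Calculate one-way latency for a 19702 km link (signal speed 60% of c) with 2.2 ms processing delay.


Speed = 0.6 * 3e5 km/s = 180000 km/s
Propagation delay = 19702 / 180000 = 0.1095 s = 109.4556 ms
Processing delay = 2.2 ms
Total one-way latency = 111.6556 ms


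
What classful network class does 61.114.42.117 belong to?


First octet: 61
Binary: 00111101
0xxxxxxx -> Class A (1-126)
Class A, default mask 255.0.0.0 (/8)


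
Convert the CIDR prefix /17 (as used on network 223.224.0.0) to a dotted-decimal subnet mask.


/17 means 17 network bits, 15 host bits
Binary: 11111111111111111000000000000000
Mask: 255.255.128.0


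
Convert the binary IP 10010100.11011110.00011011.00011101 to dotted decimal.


10010100 = 148
11011110 = 222
00011011 = 27
00011101 = 29
IP: 148.222.27.29


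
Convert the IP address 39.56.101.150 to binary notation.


39 = 00100111
56 = 00111000
101 = 01100101
150 = 10010110
Binary: 00100111.00111000.01100101.10010110


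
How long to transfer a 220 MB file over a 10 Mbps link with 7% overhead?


Effective throughput = 10 * (1 - 7/100) = 9.3 Mbps
File size in Mb = 220 * 8 = 1760 Mb
Time = 1760 / 9.3
Time = 189.2473 seconds


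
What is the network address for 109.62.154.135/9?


IP:   01101101.00111110.10011010.10000111
Mask: 11111111.10000000.00000000.00000000
AND operation:
Net:  01101101.00000000.00000000.00000000
Network: 109.0.0.0/9


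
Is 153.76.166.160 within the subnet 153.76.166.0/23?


Subnet network: 153.76.166.0
Test IP AND mask: 153.76.166.0
Yes, 153.76.166.160 is in 153.76.166.0/23


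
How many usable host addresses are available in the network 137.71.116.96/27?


Host bits = 32 - 27 = 5
Total addresses = 2^5 = 32
Usable = total - 2 (network and broadcast)
Usable hosts: 30


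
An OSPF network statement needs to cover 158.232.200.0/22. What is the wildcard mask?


Subnet mask: 255.255.252.0
Wildcard = 255.255.255.255 - subnet mask
255 - 255 = 0
255 - 255 = 0
255 - 252 = 3
255 - 0 = 255
Wildcard: 0.0.3.255


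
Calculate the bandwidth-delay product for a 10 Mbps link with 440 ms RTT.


BDP = bandwidth * RTT
= 10 Mbps * 440 ms
= 10 * 1e6 * 440 / 1000 bits
= 4400000 bits
= 550000 bytes
= 537.1094 KB
BDP = 4400000 bits (550000 bytes)


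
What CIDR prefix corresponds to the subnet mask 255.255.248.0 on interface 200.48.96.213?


Binary: 11111111.11111111.11111000.00000000
Count leading 1s
Prefix: /21


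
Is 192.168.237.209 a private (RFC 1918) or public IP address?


RFC 1918 private ranges:
  10.0.0.0/8 (10.0.0.0 - 10.255.255.255)
  172.16.0.0/12 (172.16.0.0 - 172.31.255.255)
  192.168.0.0/16 (192.168.0.0 - 192.168.255.255)
Private (in 192.168.0.0/16)


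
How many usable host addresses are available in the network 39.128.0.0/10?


Host bits = 32 - 10 = 22
Total addresses = 2^22 = 4194304
Usable = total - 2 (network and broadcast)
Usable hosts: 4194302


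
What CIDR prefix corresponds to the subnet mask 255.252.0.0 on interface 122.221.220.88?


Binary: 11111111.11111100.00000000.00000000
Count leading 1s
Prefix: /14


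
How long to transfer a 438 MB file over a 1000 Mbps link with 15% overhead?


Effective throughput = 1000 * (1 - 15/100) = 850 Mbps
File size in Mb = 438 * 8 = 3504 Mb
Time = 3504 / 850
Time = 4.1224 seconds


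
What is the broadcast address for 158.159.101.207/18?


Network: 158.159.64.0/18
Host bits = 14
Set all host bits to 1:
Broadcast: 158.159.127.255


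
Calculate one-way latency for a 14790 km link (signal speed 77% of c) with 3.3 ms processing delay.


Speed = 0.77 * 3e5 km/s = 231000 km/s
Propagation delay = 14790 / 231000 = 0.064 s = 64.026 ms
Processing delay = 3.3 ms
Total one-way latency = 67.326 ms


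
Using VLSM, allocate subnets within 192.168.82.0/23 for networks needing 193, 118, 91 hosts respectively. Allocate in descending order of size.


193 hosts -> /24 (254 usable): 192.168.82.0/24
118 hosts -> /25 (126 usable): 192.168.83.0/25
91 hosts -> /25 (126 usable): 192.168.83.128/25
Allocation: 192.168.82.0/24 (193 hosts, 254 usable); 192.168.83.0/25 (118 hosts, 126 usable); 192.168.83.128/25 (91 hosts, 126 usable)


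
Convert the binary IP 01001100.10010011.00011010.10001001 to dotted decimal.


01001100 = 76
10010011 = 147
00011010 = 26
10001001 = 137
IP: 76.147.26.137


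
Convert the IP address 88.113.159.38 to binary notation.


88 = 01011000
113 = 01110001
159 = 10011111
38 = 00100110
Binary: 01011000.01110001.10011111.00100110


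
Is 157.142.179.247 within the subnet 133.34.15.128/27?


Subnet network: 133.34.15.128
Test IP AND mask: 157.142.179.224
No, 157.142.179.247 is not in 133.34.15.128/27


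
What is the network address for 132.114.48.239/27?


IP:   10000100.01110010.00110000.11101111
Mask: 11111111.11111111.11111111.11100000
AND operation:
Net:  10000100.01110010.00110000.11100000
Network: 132.114.48.224/27


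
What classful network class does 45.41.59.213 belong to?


First octet: 45
Binary: 00101101
0xxxxxxx -> Class A (1-126)
Class A, default mask 255.0.0.0 (/8)


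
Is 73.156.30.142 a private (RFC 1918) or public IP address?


RFC 1918 private ranges:
  10.0.0.0/8 (10.0.0.0 - 10.255.255.255)
  172.16.0.0/12 (172.16.0.0 - 172.31.255.255)
  192.168.0.0/16 (192.168.0.0 - 192.168.255.255)
Public (not in any RFC 1918 range)


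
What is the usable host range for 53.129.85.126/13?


Network: 53.128.0.0
Broadcast: 53.135.255.255
First usable = network + 1
Last usable = broadcast - 1
Range: 53.128.0.1 to 53.135.255.254


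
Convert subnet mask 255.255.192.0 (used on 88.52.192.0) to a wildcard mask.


Subnet mask: 255.255.192.0
Wildcard = 255.255.255.255 - subnet mask
255 - 255 = 0
255 - 255 = 0
255 - 192 = 63
255 - 0 = 255
Wildcard: 0.0.63.255


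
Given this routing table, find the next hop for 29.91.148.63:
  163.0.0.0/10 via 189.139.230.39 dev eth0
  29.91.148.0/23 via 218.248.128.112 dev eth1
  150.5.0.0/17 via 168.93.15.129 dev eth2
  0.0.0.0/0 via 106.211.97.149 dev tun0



Longest prefix match for 29.91.148.63:
  /10 163.0.0.0: no
  /23 29.91.148.0: MATCH
  /17 150.5.0.0: no
  /0 0.0.0.0: MATCH
Selected: next-hop 218.248.128.112 via eth1 (matched /23)


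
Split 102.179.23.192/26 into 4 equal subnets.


New prefix = 26 + 2 = 28
Each subnet has 16 addresses
  102.179.23.192/28
  102.179.23.208/28
  102.179.23.224/28
  102.179.23.240/28
Subnets: 102.179.23.192/28, 102.179.23.208/28, 102.179.23.224/28, 102.179.23.240/28


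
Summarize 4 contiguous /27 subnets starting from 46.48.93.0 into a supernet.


Original prefix: /27
Number of subnets: 4 = 2^2
New prefix = 27 - 2 = 25
Supernet: 46.48.93.0/25


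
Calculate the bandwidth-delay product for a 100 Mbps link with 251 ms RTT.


BDP = bandwidth * RTT
= 100 Mbps * 251 ms
= 100 * 1e6 * 251 / 1000 bits
= 25100000 bits
= 3137500 bytes
= 3063.9648 KB
BDP = 25100000 bits (3137500 bytes)


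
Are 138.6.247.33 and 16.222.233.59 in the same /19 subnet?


Mask: 255.255.224.0
138.6.247.33 AND mask = 138.6.224.0
16.222.233.59 AND mask = 16.222.224.0
No, different subnets (138.6.224.0 vs 16.222.224.0)


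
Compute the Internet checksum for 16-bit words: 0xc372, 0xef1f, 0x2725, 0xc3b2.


Sum all words (with carry folding):
+ 0xc372 = 0xc372
+ 0xef1f = 0xb292
+ 0x2725 = 0xd9b7
+ 0xc3b2 = 0x9d6a
One's complement: ~0x9d6a
Checksum = 0x6295


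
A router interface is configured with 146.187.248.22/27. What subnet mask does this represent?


/27 means 27 network bits, 5 host bits
Binary: 11111111111111111111111111100000
Mask: 255.255.255.224


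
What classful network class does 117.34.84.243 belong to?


First octet: 117
Binary: 01110101
0xxxxxxx -> Class A (1-126)
Class A, default mask 255.0.0.0 (/8)


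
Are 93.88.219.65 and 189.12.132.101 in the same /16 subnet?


Mask: 255.255.0.0
93.88.219.65 AND mask = 93.88.0.0
189.12.132.101 AND mask = 189.12.0.0
No, different subnets (93.88.0.0 vs 189.12.0.0)


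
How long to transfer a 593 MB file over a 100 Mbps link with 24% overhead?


Effective throughput = 100 * (1 - 24/100) = 76 Mbps
File size in Mb = 593 * 8 = 4744 Mb
Time = 4744 / 76
Time = 62.4211 seconds


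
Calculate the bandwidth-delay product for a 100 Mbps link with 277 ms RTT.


BDP = bandwidth * RTT
= 100 Mbps * 277 ms
= 100 * 1e6 * 277 / 1000 bits
= 27700000 bits
= 3462500 bytes
= 3381.3477 KB
BDP = 27700000 bits (3462500 bytes)


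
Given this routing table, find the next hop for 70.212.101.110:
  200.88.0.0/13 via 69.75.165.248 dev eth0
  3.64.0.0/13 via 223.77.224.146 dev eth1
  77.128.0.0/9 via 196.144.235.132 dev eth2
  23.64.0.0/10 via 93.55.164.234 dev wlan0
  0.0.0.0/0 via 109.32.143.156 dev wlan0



Longest prefix match for 70.212.101.110:
  /13 200.88.0.0: no
  /13 3.64.0.0: no
  /9 77.128.0.0: no
  /10 23.64.0.0: no
  /0 0.0.0.0: MATCH
Selected: next-hop 109.32.143.156 via wlan0 (matched /0)


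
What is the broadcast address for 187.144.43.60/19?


Network: 187.144.32.0/19
Host bits = 13
Set all host bits to 1:
Broadcast: 187.144.63.255


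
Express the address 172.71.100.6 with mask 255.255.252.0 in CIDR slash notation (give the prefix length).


Binary: 11111111.11111111.11111100.00000000
Count leading 1s
Prefix: /22


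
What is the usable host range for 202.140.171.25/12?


Network: 202.128.0.0
Broadcast: 202.143.255.255
First usable = network + 1
Last usable = broadcast - 1
Range: 202.128.0.1 to 202.143.255.254


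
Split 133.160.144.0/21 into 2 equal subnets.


New prefix = 21 + 1 = 22
Each subnet has 1024 addresses
  133.160.144.0/22
  133.160.148.0/22
Subnets: 133.160.144.0/22, 133.160.148.0/22


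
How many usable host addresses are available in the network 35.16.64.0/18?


Host bits = 32 - 18 = 14
Total addresses = 2^14 = 16384
Usable = total - 2 (network and broadcast)
Usable hosts: 16382


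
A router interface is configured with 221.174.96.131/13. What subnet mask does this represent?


/13 means 13 network bits, 19 host bits
Binary: 11111111111110000000000000000000
Mask: 255.248.0.0


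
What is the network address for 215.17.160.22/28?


IP:   11010111.00010001.10100000.00010110
Mask: 11111111.11111111.11111111.11110000
AND operation:
Net:  11010111.00010001.10100000.00010000
Network: 215.17.160.16/28


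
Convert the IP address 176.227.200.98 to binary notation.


176 = 10110000
227 = 11100011
200 = 11001000
98 = 01100010
Binary: 10110000.11100011.11001000.01100010


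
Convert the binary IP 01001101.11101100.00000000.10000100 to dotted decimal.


01001101 = 77
11101100 = 236
00000000 = 0
10000100 = 132
IP: 77.236.0.132


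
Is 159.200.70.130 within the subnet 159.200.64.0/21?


Subnet network: 159.200.64.0
Test IP AND mask: 159.200.64.0
Yes, 159.200.70.130 is in 159.200.64.0/21


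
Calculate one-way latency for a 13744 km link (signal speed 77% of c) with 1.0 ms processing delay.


Speed = 0.77 * 3e5 km/s = 231000 km/s
Propagation delay = 13744 / 231000 = 0.0595 s = 59.4978 ms
Processing delay = 1.0 ms
Total one-way latency = 60.4978 ms


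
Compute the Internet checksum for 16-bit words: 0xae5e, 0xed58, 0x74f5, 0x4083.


Sum all words (with carry folding):
+ 0xae5e = 0xae5e
+ 0xed58 = 0x9bb7
+ 0x74f5 = 0x10ad
+ 0x4083 = 0x5130
One's complement: ~0x5130
Checksum = 0xaecf


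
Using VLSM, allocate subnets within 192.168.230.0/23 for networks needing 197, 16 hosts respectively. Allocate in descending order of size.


197 hosts -> /24 (254 usable): 192.168.230.0/24
16 hosts -> /27 (30 usable): 192.168.231.0/27
Allocation: 192.168.230.0/24 (197 hosts, 254 usable); 192.168.231.0/27 (16 hosts, 30 usable)


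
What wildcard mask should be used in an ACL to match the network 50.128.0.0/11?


Subnet mask: 255.224.0.0
Wildcard = 255.255.255.255 - subnet mask
255 - 255 = 0
255 - 224 = 31
255 - 0 = 255
255 - 0 = 255
Wildcard: 0.31.255.255


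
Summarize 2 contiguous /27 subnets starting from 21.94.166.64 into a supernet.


Original prefix: /27
Number of subnets: 2 = 2^1
New prefix = 27 - 1 = 26
Supernet: 21.94.166.64/26


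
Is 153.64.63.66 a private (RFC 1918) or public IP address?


RFC 1918 private ranges:
  10.0.0.0/8 (10.0.0.0 - 10.255.255.255)
  172.16.0.0/12 (172.16.0.0 - 172.31.255.255)
  192.168.0.0/16 (192.168.0.0 - 192.168.255.255)
Public (not in any RFC 1918 range)


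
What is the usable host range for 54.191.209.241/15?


Network: 54.190.0.0
Broadcast: 54.191.255.255
First usable = network + 1
Last usable = broadcast - 1
Range: 54.190.0.1 to 54.191.255.254


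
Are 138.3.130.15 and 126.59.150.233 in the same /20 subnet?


Mask: 255.255.240.0
138.3.130.15 AND mask = 138.3.128.0
126.59.150.233 AND mask = 126.59.144.0
No, different subnets (138.3.128.0 vs 126.59.144.0)


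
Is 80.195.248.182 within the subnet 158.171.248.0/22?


Subnet network: 158.171.248.0
Test IP AND mask: 80.195.248.0
No, 80.195.248.182 is not in 158.171.248.0/22


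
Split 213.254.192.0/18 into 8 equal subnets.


New prefix = 18 + 3 = 21
Each subnet has 2048 addresses
  213.254.192.0/21
  213.254.200.0/21
  213.254.208.0/21
  213.254.216.0/21
  213.254.224.0/21
  213.254.232.0/21
  213.254.240.0/21
  213.254.248.0/21
Subnets: 213.254.192.0/21, 213.254.200.0/21, 213.254.208.0/21, 213.254.216.0/21, 213.254.224.0/21, 213.254.232.0/21, 213.254.240.0/21, 213.254.248.0/21


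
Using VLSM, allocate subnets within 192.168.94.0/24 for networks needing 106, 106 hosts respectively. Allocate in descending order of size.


106 hosts -> /25 (126 usable): 192.168.94.0/25
106 hosts -> /25 (126 usable): 192.168.94.128/25
Allocation: 192.168.94.0/25 (106 hosts, 126 usable); 192.168.94.128/25 (106 hosts, 126 usable)


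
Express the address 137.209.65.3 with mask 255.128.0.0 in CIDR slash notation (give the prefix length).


Binary: 11111111.10000000.00000000.00000000
Count leading 1s
Prefix: /9


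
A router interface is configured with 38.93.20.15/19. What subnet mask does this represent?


/19 means 19 network bits, 13 host bits
Binary: 11111111111111111110000000000000
Mask: 255.255.224.0


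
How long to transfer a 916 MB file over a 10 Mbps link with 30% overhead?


Effective throughput = 10 * (1 - 30/100) = 7 Mbps
File size in Mb = 916 * 8 = 7328 Mb
Time = 7328 / 7
Time = 1046.8571 seconds


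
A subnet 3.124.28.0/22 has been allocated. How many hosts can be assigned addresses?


Host bits = 32 - 22 = 10
Total addresses = 2^10 = 1024
Usable = total - 2 (network and broadcast)
Usable hosts: 1022


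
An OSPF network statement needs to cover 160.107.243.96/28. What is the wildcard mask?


Subnet mask: 255.255.255.240
Wildcard = 255.255.255.255 - subnet mask
255 - 255 = 0
255 - 255 = 0
255 - 255 = 0
255 - 240 = 15
Wildcard: 0.0.0.15


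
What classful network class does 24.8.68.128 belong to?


First octet: 24
Binary: 00011000
0xxxxxxx -> Class A (1-126)
Class A, default mask 255.0.0.0 (/8)


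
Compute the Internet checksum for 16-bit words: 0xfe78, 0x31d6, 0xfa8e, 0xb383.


Sum all words (with carry folding):
+ 0xfe78 = 0xfe78
+ 0x31d6 = 0x304f
+ 0xfa8e = 0x2ade
+ 0xb383 = 0xde61
One's complement: ~0xde61
Checksum = 0x219e


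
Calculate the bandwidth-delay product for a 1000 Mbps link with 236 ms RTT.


BDP = bandwidth * RTT
= 1000 Mbps * 236 ms
= 1000 * 1e6 * 236 / 1000 bits
= 236000000 bits
= 29500000 bytes
= 28808.5938 KB
BDP = 236000000 bits (29500000 bytes)


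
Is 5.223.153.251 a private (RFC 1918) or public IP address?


RFC 1918 private ranges:
  10.0.0.0/8 (10.0.0.0 - 10.255.255.255)
  172.16.0.0/12 (172.16.0.0 - 172.31.255.255)
  192.168.0.0/16 (192.168.0.0 - 192.168.255.255)
Public (not in any RFC 1918 range)


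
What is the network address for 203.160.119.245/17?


IP:   11001011.10100000.01110111.11110101
Mask: 11111111.11111111.10000000.00000000
AND operation:
Net:  11001011.10100000.00000000.00000000
Network: 203.160.0.0/17


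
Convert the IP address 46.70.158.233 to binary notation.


46 = 00101110
70 = 01000110
158 = 10011110
233 = 11101001
Binary: 00101110.01000110.10011110.11101001


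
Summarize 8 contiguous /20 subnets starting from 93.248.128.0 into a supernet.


Original prefix: /20
Number of subnets: 8 = 2^3
New prefix = 20 - 3 = 17
Supernet: 93.248.128.0/17


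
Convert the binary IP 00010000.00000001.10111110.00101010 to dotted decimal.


00010000 = 16
00000001 = 1
10111110 = 190
00101010 = 42
IP: 16.1.190.42


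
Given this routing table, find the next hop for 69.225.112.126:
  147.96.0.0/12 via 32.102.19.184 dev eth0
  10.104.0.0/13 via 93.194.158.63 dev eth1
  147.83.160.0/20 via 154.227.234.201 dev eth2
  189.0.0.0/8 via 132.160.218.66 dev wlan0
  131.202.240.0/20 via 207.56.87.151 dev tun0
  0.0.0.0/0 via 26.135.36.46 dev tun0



Longest prefix match for 69.225.112.126:
  /12 147.96.0.0: no
  /13 10.104.0.0: no
  /20 147.83.160.0: no
  /8 189.0.0.0: no
  /20 131.202.240.0: no
  /0 0.0.0.0: MATCH
Selected: next-hop 26.135.36.46 via tun0 (matched /0)


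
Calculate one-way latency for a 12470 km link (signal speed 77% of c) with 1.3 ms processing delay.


Speed = 0.77 * 3e5 km/s = 231000 km/s
Propagation delay = 12470 / 231000 = 0.054 s = 53.9827 ms
Processing delay = 1.3 ms
Total one-way latency = 55.2827 ms


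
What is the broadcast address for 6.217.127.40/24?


Network: 6.217.127.0/24
Host bits = 8
Set all host bits to 1:
Broadcast: 6.217.127.255


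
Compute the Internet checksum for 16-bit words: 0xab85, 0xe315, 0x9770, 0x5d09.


Sum all words (with carry folding):
+ 0xab85 = 0xab85
+ 0xe315 = 0x8e9b
+ 0x9770 = 0x260c
+ 0x5d09 = 0x8315
One's complement: ~0x8315
Checksum = 0x7cea


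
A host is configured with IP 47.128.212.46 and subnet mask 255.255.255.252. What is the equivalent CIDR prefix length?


Binary: 11111111.11111111.11111111.11111100
Count leading 1s
Prefix: /30


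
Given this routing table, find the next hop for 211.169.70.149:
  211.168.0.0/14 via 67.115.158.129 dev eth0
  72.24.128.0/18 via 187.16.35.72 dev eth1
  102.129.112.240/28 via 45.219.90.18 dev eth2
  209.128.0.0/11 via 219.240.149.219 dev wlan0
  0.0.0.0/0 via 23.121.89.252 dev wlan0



Longest prefix match for 211.169.70.149:
  /14 211.168.0.0: MATCH
  /18 72.24.128.0: no
  /28 102.129.112.240: no
  /11 209.128.0.0: no
  /0 0.0.0.0: MATCH
Selected: next-hop 67.115.158.129 via eth0 (matched /14)


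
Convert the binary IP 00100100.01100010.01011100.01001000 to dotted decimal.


00100100 = 36
01100010 = 98
01011100 = 92
01001000 = 72
IP: 36.98.92.72


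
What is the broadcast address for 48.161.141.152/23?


Network: 48.161.140.0/23
Host bits = 9
Set all host bits to 1:
Broadcast: 48.161.141.255


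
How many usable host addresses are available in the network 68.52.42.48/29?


Host bits = 32 - 29 = 3
Total addresses = 2^3 = 8
Usable = total - 2 (network and broadcast)
Usable hosts: 6


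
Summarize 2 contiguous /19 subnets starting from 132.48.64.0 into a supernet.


Original prefix: /19
Number of subnets: 2 = 2^1
New prefix = 19 - 1 = 18
Supernet: 132.48.64.0/18


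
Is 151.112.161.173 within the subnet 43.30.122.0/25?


Subnet network: 43.30.122.0
Test IP AND mask: 151.112.161.128
No, 151.112.161.173 is not in 43.30.122.0/25


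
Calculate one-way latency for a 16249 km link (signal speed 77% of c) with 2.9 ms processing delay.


Speed = 0.77 * 3e5 km/s = 231000 km/s
Propagation delay = 16249 / 231000 = 0.0703 s = 70.342 ms
Processing delay = 2.9 ms
Total one-way latency = 73.242 ms


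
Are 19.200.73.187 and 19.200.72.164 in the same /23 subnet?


Mask: 255.255.254.0
19.200.73.187 AND mask = 19.200.72.0
19.200.72.164 AND mask = 19.200.72.0
Yes, same subnet (19.200.72.0)


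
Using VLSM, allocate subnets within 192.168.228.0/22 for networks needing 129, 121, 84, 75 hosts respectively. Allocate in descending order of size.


129 hosts -> /24 (254 usable): 192.168.228.0/24
121 hosts -> /25 (126 usable): 192.168.229.0/25
84 hosts -> /25 (126 usable): 192.168.229.128/25
75 hosts -> /25 (126 usable): 192.168.230.0/25
Allocation: 192.168.228.0/24 (129 hosts, 254 usable); 192.168.229.0/25 (121 hosts, 126 usable); 192.168.229.128/25 (84 hosts, 126 usable); 192.168.230.0/25 (75 hosts, 126 usable)


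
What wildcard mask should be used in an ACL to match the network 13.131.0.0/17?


Subnet mask: 255.255.128.0
Wildcard = 255.255.255.255 - subnet mask
255 - 255 = 0
255 - 255 = 0
255 - 128 = 127
255 - 0 = 255
Wildcard: 0.0.127.255


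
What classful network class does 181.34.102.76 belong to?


First octet: 181
Binary: 10110101
10xxxxxx -> Class B (128-191)
Class B, default mask 255.255.0.0 (/16)


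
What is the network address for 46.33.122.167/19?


IP:   00101110.00100001.01111010.10100111
Mask: 11111111.11111111.11100000.00000000
AND operation:
Net:  00101110.00100001.01100000.00000000
Network: 46.33.96.0/19


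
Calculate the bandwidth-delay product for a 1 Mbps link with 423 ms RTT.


BDP = bandwidth * RTT
= 1 Mbps * 423 ms
= 1 * 1e6 * 423 / 1000 bits
= 423000 bits
= 52875 bytes
= 51.6357 KB
BDP = 423000 bits (52875 bytes)


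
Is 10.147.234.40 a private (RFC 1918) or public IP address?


RFC 1918 private ranges:
  10.0.0.0/8 (10.0.0.0 - 10.255.255.255)
  172.16.0.0/12 (172.16.0.0 - 172.31.255.255)
  192.168.0.0/16 (192.168.0.0 - 192.168.255.255)
Private (in 10.0.0.0/8)


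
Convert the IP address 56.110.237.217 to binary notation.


56 = 00111000
110 = 01101110
237 = 11101101
217 = 11011001
Binary: 00111000.01101110.11101101.11011001


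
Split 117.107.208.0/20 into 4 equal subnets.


New prefix = 20 + 2 = 22
Each subnet has 1024 addresses
  117.107.208.0/22
  117.107.212.0/22
  117.107.216.0/22
  117.107.220.0/22
Subnets: 117.107.208.0/22, 117.107.212.0/22, 117.107.216.0/22, 117.107.220.0/22


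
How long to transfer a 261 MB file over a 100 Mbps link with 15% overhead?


Effective throughput = 100 * (1 - 15/100) = 85 Mbps
File size in Mb = 261 * 8 = 2088 Mb
Time = 2088 / 85
Time = 24.5647 seconds


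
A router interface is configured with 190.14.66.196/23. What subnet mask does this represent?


/23 means 23 network bits, 9 host bits
Binary: 11111111111111111111111000000000
Mask: 255.255.254.0


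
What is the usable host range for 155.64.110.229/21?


Network: 155.64.104.0
Broadcast: 155.64.111.255
First usable = network + 1
Last usable = broadcast - 1
Range: 155.64.104.1 to 155.64.111.254


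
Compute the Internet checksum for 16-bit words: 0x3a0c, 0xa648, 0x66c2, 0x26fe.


Sum all words (with carry folding):
+ 0x3a0c = 0x3a0c
+ 0xa648 = 0xe054
+ 0x66c2 = 0x4717
+ 0x26fe = 0x6e15
One's complement: ~0x6e15
Checksum = 0x91ea


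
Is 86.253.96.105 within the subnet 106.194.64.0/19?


Subnet network: 106.194.64.0
Test IP AND mask: 86.253.96.0
No, 86.253.96.105 is not in 106.194.64.0/19


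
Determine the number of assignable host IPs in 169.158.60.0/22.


Host bits = 32 - 22 = 10
Total addresses = 2^10 = 1024
Usable = total - 2 (network and broadcast)
Usable hosts: 1022


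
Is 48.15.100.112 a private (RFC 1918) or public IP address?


RFC 1918 private ranges:
  10.0.0.0/8 (10.0.0.0 - 10.255.255.255)
  172.16.0.0/12 (172.16.0.0 - 172.31.255.255)
  192.168.0.0/16 (192.168.0.0 - 192.168.255.255)
Public (not in any RFC 1918 range)


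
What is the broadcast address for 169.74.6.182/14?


Network: 169.72.0.0/14
Host bits = 18
Set all host bits to 1:
Broadcast: 169.75.255.255


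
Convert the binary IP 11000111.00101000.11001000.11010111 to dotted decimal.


11000111 = 199
00101000 = 40
11001000 = 200
11010111 = 215
IP: 199.40.200.215


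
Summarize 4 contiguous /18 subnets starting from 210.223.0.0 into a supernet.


Original prefix: /18
Number of subnets: 4 = 2^2
New prefix = 18 - 2 = 16
Supernet: 210.223.0.0/16


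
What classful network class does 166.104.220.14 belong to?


First octet: 166
Binary: 10100110
10xxxxxx -> Class B (128-191)
Class B, default mask 255.255.0.0 (/16)


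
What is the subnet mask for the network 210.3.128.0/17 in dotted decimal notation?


/17 means 17 network bits, 15 host bits
Binary: 11111111111111111000000000000000
Mask: 255.255.128.0


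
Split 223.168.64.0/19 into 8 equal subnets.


New prefix = 19 + 3 = 22
Each subnet has 1024 addresses
  223.168.64.0/22
  223.168.68.0/22
  223.168.72.0/22
  223.168.76.0/22
  223.168.80.0/22
  223.168.84.0/22
  223.168.88.0/22
  223.168.92.0/22
Subnets: 223.168.64.0/22, 223.168.68.0/22, 223.168.72.0/22, 223.168.76.0/22, 223.168.80.0/22, 223.168.84.0/22, 223.168.88.0/22, 223.168.92.0/22


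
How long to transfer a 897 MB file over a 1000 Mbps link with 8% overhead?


Effective throughput = 1000 * (1 - 8/100) = 920 Mbps
File size in Mb = 897 * 8 = 7176 Mb
Time = 7176 / 920
Time = 7.8 seconds


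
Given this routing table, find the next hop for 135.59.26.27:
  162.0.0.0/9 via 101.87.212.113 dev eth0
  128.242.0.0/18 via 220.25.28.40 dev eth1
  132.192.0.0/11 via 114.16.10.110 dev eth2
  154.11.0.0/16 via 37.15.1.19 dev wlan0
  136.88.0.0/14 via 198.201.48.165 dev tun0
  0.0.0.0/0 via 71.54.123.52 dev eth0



Longest prefix match for 135.59.26.27:
  /9 162.0.0.0: no
  /18 128.242.0.0: no
  /11 132.192.0.0: no
  /16 154.11.0.0: no
  /14 136.88.0.0: no
  /0 0.0.0.0: MATCH
Selected: next-hop 71.54.123.52 via eth0 (matched /0)


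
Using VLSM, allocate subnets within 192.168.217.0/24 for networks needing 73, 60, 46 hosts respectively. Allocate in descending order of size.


73 hosts -> /25 (126 usable): 192.168.217.0/25
60 hosts -> /26 (62 usable): 192.168.217.128/26
46 hosts -> /26 (62 usable): 192.168.217.192/26
Allocation: 192.168.217.0/25 (73 hosts, 126 usable); 192.168.217.128/26 (60 hosts, 62 usable); 192.168.217.192/26 (46 hosts, 62 usable)


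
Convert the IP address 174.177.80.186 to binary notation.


174 = 10101110
177 = 10110001
80 = 01010000
186 = 10111010
Binary: 10101110.10110001.01010000.10111010


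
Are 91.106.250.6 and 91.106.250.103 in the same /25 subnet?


Mask: 255.255.255.128
91.106.250.6 AND mask = 91.106.250.0
91.106.250.103 AND mask = 91.106.250.0
Yes, same subnet (91.106.250.0)


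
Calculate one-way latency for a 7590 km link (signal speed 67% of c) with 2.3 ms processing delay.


Speed = 0.67 * 3e5 km/s = 201000 km/s
Propagation delay = 7590 / 201000 = 0.0378 s = 37.7612 ms
Processing delay = 2.3 ms
Total one-way latency = 40.0612 ms


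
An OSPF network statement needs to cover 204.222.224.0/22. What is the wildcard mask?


Subnet mask: 255.255.252.0
Wildcard = 255.255.255.255 - subnet mask
255 - 255 = 0
255 - 255 = 0
255 - 252 = 3
255 - 0 = 255
Wildcard: 0.0.3.255


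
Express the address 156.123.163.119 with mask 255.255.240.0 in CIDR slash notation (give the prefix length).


Binary: 11111111.11111111.11110000.00000000
Count leading 1s
Prefix: /20


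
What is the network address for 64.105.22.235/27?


IP:   01000000.01101001.00010110.11101011
Mask: 11111111.11111111.11111111.11100000
AND operation:
Net:  01000000.01101001.00010110.11100000
Network: 64.105.22.224/27


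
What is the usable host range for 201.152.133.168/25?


Network: 201.152.133.128
Broadcast: 201.152.133.255
First usable = network + 1
Last usable = broadcast - 1
Range: 201.152.133.129 to 201.152.133.254


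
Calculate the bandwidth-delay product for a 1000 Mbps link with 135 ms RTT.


BDP = bandwidth * RTT
= 1000 Mbps * 135 ms
= 1000 * 1e6 * 135 / 1000 bits
= 135000000 bits
= 16875000 bytes
= 16479.4922 KB
BDP = 135000000 bits (16875000 bytes)


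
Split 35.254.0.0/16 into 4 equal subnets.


New prefix = 16 + 2 = 18
Each subnet has 16384 addresses
  35.254.0.0/18
  35.254.64.0/18
  35.254.128.0/18
  35.254.192.0/18
Subnets: 35.254.0.0/18, 35.254.64.0/18, 35.254.128.0/18, 35.254.192.0/18


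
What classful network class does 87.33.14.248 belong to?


First octet: 87
Binary: 01010111
0xxxxxxx -> Class A (1-126)
Class A, default mask 255.0.0.0 (/8)


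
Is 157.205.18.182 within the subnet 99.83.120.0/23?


Subnet network: 99.83.120.0
Test IP AND mask: 157.205.18.0
No, 157.205.18.182 is not in 99.83.120.0/23


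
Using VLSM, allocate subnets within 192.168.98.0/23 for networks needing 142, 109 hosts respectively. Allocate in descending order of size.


142 hosts -> /24 (254 usable): 192.168.98.0/24
109 hosts -> /25 (126 usable): 192.168.99.0/25
Allocation: 192.168.98.0/24 (142 hosts, 254 usable); 192.168.99.0/25 (109 hosts, 126 usable)


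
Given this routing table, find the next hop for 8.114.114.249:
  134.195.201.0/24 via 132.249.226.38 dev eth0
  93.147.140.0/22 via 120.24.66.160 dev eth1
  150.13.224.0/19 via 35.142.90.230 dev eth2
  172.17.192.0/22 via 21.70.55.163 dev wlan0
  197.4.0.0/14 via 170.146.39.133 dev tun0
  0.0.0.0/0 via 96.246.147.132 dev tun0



Longest prefix match for 8.114.114.249:
  /24 134.195.201.0: no
  /22 93.147.140.0: no
  /19 150.13.224.0: no
  /22 172.17.192.0: no
  /14 197.4.0.0: no
  /0 0.0.0.0: MATCH
Selected: next-hop 96.246.147.132 via tun0 (matched /0)


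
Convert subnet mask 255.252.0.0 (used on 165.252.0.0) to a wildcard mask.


Subnet mask: 255.252.0.0
Wildcard = 255.255.255.255 - subnet mask
255 - 255 = 0
255 - 252 = 3
255 - 0 = 255
255 - 0 = 255
Wildcard: 0.3.255.255


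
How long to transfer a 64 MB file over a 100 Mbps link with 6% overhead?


Effective throughput = 100 * (1 - 6/100) = 94 Mbps
File size in Mb = 64 * 8 = 512 Mb
Time = 512 / 94
Time = 5.4468 seconds


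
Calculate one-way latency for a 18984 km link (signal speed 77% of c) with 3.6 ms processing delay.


Speed = 0.77 * 3e5 km/s = 231000 km/s
Propagation delay = 18984 / 231000 = 0.0822 s = 82.1818 ms
Processing delay = 3.6 ms
Total one-way latency = 85.7818 ms


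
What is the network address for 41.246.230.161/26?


IP:   00101001.11110110.11100110.10100001
Mask: 11111111.11111111.11111111.11000000
AND operation:
Net:  00101001.11110110.11100110.10000000
Network: 41.246.230.128/26


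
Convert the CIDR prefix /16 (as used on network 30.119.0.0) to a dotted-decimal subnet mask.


/16 means 16 network bits, 16 host bits
Binary: 11111111111111110000000000000000
Mask: 255.255.0.0


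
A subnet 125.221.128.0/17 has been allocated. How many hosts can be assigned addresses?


Host bits = 32 - 17 = 15
Total addresses = 2^15 = 32768
Usable = total - 2 (network and broadcast)
Usable hosts: 32766


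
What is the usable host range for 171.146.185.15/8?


Network: 171.0.0.0
Broadcast: 171.255.255.255
First usable = network + 1
Last usable = broadcast - 1
Range: 171.0.0.1 to 171.255.255.254


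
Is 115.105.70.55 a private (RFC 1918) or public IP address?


RFC 1918 private ranges:
  10.0.0.0/8 (10.0.0.0 - 10.255.255.255)
  172.16.0.0/12 (172.16.0.0 - 172.31.255.255)
  192.168.0.0/16 (192.168.0.0 - 192.168.255.255)
Public (not in any RFC 1918 range)


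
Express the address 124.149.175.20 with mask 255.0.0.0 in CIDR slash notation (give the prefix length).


Binary: 11111111.00000000.00000000.00000000
Count leading 1s
Prefix: /8


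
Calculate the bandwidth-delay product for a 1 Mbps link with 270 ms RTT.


BDP = bandwidth * RTT
= 1 Mbps * 270 ms
= 1 * 1e6 * 270 / 1000 bits
= 270000 bits
= 33750 bytes
= 32.959 KB
BDP = 270000 bits (33750 bytes)


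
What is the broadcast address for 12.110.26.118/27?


Network: 12.110.26.96/27
Host bits = 5
Set all host bits to 1:
Broadcast: 12.110.26.127


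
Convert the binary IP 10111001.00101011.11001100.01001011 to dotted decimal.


10111001 = 185
00101011 = 43
11001100 = 204
01001011 = 75
IP: 185.43.204.75


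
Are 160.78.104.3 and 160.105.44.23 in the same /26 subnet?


Mask: 255.255.255.192
160.78.104.3 AND mask = 160.78.104.0
160.105.44.23 AND mask = 160.105.44.0
No, different subnets (160.78.104.0 vs 160.105.44.0)


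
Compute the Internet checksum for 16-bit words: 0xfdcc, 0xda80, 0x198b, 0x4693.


Sum all words (with carry folding):
+ 0xfdcc = 0xfdcc
+ 0xda80 = 0xd84d
+ 0x198b = 0xf1d8
+ 0x4693 = 0x386c
One's complement: ~0x386c
Checksum = 0xc793


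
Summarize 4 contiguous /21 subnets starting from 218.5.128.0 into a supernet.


Original prefix: /21
Number of subnets: 4 = 2^2
New prefix = 21 - 2 = 19
Supernet: 218.5.128.0/19


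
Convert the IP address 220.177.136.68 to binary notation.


220 = 11011100
177 = 10110001
136 = 10001000
68 = 01000100
Binary: 11011100.10110001.10001000.01000100


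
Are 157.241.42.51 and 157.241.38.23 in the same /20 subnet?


Mask: 255.255.240.0
157.241.42.51 AND mask = 157.241.32.0
157.241.38.23 AND mask = 157.241.32.0
Yes, same subnet (157.241.32.0)


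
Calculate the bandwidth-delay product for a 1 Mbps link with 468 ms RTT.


BDP = bandwidth * RTT
= 1 Mbps * 468 ms
= 1 * 1e6 * 468 / 1000 bits
= 468000 bits
= 58500 bytes
= 57.1289 KB
BDP = 468000 bits (58500 bytes)


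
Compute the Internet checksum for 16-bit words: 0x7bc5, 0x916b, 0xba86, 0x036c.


Sum all words (with carry folding):
+ 0x7bc5 = 0x7bc5
+ 0x916b = 0x0d31
+ 0xba86 = 0xc7b7
+ 0x036c = 0xcb23
One's complement: ~0xcb23
Checksum = 0x34dc


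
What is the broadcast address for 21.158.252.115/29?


Network: 21.158.252.112/29
Host bits = 3
Set all host bits to 1:
Broadcast: 21.158.252.119


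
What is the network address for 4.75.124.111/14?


IP:   00000100.01001011.01111100.01101111
Mask: 11111111.11111100.00000000.00000000
AND operation:
Net:  00000100.01001000.00000000.00000000
Network: 4.72.0.0/14


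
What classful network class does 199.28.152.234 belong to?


First octet: 199
Binary: 11000111
110xxxxx -> Class C (192-223)
Class C, default mask 255.255.255.0 (/24)


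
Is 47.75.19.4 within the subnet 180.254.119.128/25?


Subnet network: 180.254.119.128
Test IP AND mask: 47.75.19.0
No, 47.75.19.4 is not in 180.254.119.128/25


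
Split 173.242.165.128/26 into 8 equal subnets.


New prefix = 26 + 3 = 29
Each subnet has 8 addresses
  173.242.165.128/29
  173.242.165.136/29
  173.242.165.144/29
  173.242.165.152/29
  173.242.165.160/29
  173.242.165.168/29
  173.242.165.176/29
  173.242.165.184/29
Subnets: 173.242.165.128/29, 173.242.165.136/29, 173.242.165.144/29, 173.242.165.152/29, 173.242.165.160/29, 173.242.165.168/29, 173.242.165.176/29, 173.242.165.184/29


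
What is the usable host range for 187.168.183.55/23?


Network: 187.168.182.0
Broadcast: 187.168.183.255
First usable = network + 1
Last usable = broadcast - 1
Range: 187.168.182.1 to 187.168.183.254


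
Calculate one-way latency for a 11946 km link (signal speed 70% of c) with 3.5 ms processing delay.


Speed = 0.7 * 3e5 km/s = 210000 km/s
Propagation delay = 11946 / 210000 = 0.0569 s = 56.8857 ms
Processing delay = 3.5 ms
Total one-way latency = 60.3857 ms


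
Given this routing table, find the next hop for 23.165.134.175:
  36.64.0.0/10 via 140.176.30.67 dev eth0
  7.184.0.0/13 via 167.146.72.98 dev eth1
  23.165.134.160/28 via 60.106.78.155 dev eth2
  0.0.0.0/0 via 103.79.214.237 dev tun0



Longest prefix match for 23.165.134.175:
  /10 36.64.0.0: no
  /13 7.184.0.0: no
  /28 23.165.134.160: MATCH
  /0 0.0.0.0: MATCH
Selected: next-hop 60.106.78.155 via eth2 (matched /28)


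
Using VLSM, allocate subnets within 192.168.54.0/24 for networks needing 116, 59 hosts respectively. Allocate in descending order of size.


116 hosts -> /25 (126 usable): 192.168.54.0/25
59 hosts -> /26 (62 usable): 192.168.54.128/26
Allocation: 192.168.54.0/25 (116 hosts, 126 usable); 192.168.54.128/26 (59 hosts, 62 usable)
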